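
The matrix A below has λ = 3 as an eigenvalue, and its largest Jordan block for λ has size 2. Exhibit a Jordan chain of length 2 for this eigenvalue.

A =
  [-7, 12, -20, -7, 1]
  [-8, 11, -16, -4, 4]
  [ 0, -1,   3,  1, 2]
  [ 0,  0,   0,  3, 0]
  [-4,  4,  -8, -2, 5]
A Jordan chain for λ = 3 of length 2:
v_1 = (-10, -8, 0, 0, -4)ᵀ
v_2 = (1, 0, 0, 0, 0)ᵀ

Let N = A − (3)·I. We want v_2 with N^2 v_2 = 0 but N^1 v_2 ≠ 0; then v_{j-1} := N · v_j for j = 2, …, 2.

Pick v_2 = (1, 0, 0, 0, 0)ᵀ.
Then v_1 = N · v_2 = (-10, -8, 0, 0, -4)ᵀ.

Sanity check: (A − (3)·I) v_1 = (0, 0, 0, 0, 0)ᵀ = 0. ✓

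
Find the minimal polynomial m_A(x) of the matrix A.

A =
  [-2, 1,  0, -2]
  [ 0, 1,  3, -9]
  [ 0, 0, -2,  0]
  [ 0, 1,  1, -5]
x^3 + 6*x^2 + 12*x + 8

The characteristic polynomial is χ_A(x) = (x + 2)^4, so the eigenvalues are known. The minimal polynomial is
  m_A(x) = Π_λ (x − λ)^{k_λ}
where k_λ is the size of the *largest* Jordan block for λ (equivalently, the smallest k with (A − λI)^k v = 0 for every generalised eigenvector v of λ).

  λ = -2: largest Jordan block has size 3, contributing (x + 2)^3

So m_A(x) = (x + 2)^3 = x^3 + 6*x^2 + 12*x + 8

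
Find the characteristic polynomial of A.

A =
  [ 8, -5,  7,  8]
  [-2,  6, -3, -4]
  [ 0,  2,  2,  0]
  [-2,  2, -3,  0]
x^4 - 16*x^3 + 96*x^2 - 256*x + 256

Expanding det(x·I − A) (e.g. by cofactor expansion or by noting that A is similar to its Jordan form J, which has the same characteristic polynomial as A) gives
  χ_A(x) = x^4 - 16*x^3 + 96*x^2 - 256*x + 256
which factors as (x - 4)^4. The eigenvalues (with algebraic multiplicities) are λ = 4 with multiplicity 4.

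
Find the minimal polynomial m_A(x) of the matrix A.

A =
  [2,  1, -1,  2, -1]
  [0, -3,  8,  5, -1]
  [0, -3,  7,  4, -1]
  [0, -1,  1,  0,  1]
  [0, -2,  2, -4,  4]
x^3 - 6*x^2 + 12*x - 8

The characteristic polynomial is χ_A(x) = (x - 2)^5, so the eigenvalues are known. The minimal polynomial is
  m_A(x) = Π_λ (x − λ)^{k_λ}
where k_λ is the size of the *largest* Jordan block for λ (equivalently, the smallest k with (A − λI)^k v = 0 for every generalised eigenvector v of λ).

  λ = 2: largest Jordan block has size 3, contributing (x − 2)^3

So m_A(x) = (x - 2)^3 = x^3 - 6*x^2 + 12*x - 8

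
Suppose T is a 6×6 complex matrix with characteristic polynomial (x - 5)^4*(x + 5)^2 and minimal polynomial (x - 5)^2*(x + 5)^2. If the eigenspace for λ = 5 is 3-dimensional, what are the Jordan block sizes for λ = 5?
Block sizes for λ = 5: [2, 1, 1]

Step 1 — from the characteristic polynomial, algebraic multiplicity of λ = 5 is 4. From dim ker(T − (5)·I) = 3, there are exactly 3 Jordan blocks for λ = 5.
Step 2 — from the minimal polynomial, the factor (x − 5)^2 tells us the largest block for λ = 5 has size 2.
Step 3 — with total size 4, 3 blocks, and largest block 2, the block sizes (in nonincreasing order) are [2, 1, 1].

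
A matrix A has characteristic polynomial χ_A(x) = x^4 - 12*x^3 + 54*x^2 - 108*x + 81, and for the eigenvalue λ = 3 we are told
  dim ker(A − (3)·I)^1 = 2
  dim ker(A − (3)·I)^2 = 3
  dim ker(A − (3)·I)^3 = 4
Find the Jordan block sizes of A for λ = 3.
Block sizes for λ = 3: [3, 1]

From the dimensions of kernels of powers, the number of Jordan blocks of size at least j is d_j − d_{j−1} where d_j = dim ker(N^j) (with d_0 = 0). Computing the differences gives [2, 1, 1].
The number of blocks of size exactly k is (#blocks of size ≥ k) − (#blocks of size ≥ k + 1), so the partition is: 1 block(s) of size 1, 1 block(s) of size 3.
In nonincreasing order the block sizes are [3, 1].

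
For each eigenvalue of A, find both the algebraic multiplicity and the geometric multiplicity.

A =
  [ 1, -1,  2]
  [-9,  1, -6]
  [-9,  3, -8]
λ = -2: alg = 3, geom = 2

Step 1 — factor the characteristic polynomial to read off the algebraic multiplicities:
  χ_A(x) = (x + 2)^3

Step 2 — compute geometric multiplicities via the rank-nullity identity g(λ) = n − rank(A − λI):
  rank(A − (-2)·I) = 1, so dim ker(A − (-2)·I) = n − 1 = 2

Summary:
  λ = -2: algebraic multiplicity = 3, geometric multiplicity = 2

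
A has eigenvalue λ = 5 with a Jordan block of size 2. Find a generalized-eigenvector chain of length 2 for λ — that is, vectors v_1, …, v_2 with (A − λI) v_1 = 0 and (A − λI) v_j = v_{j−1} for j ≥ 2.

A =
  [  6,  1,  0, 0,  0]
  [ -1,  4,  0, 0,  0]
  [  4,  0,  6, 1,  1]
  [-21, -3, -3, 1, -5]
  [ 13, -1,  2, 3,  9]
A Jordan chain for λ = 5 of length 2:
v_1 = (-10, 10, 4, 12, 24)ᵀ
v_2 = (1, -11, 0, 0, 0)ᵀ

Let N = A − (5)·I. We want v_2 with N^2 v_2 = 0 but N^1 v_2 ≠ 0; then v_{j-1} := N · v_j for j = 2, …, 2.

Pick v_2 = (1, -11, 0, 0, 0)ᵀ.
Then v_1 = N · v_2 = (-10, 10, 4, 12, 24)ᵀ.

Sanity check: (A − (5)·I) v_1 = (0, 0, 0, 0, 0)ᵀ = 0. ✓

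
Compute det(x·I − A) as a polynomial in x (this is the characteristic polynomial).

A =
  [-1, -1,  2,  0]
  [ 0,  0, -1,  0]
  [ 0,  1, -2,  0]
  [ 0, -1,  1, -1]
x^4 + 4*x^3 + 6*x^2 + 4*x + 1

Expanding det(x·I − A) (e.g. by cofactor expansion or by noting that A is similar to its Jordan form J, which has the same characteristic polynomial as A) gives
  χ_A(x) = x^4 + 4*x^3 + 6*x^2 + 4*x + 1
which factors as (x + 1)^4. The eigenvalues (with algebraic multiplicities) are λ = -1 with multiplicity 4.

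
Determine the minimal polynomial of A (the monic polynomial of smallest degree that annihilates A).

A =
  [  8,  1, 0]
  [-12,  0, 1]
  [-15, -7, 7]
x^3 - 15*x^2 + 75*x - 125

The characteristic polynomial is χ_A(x) = (x - 5)^3, so the eigenvalues are known. The minimal polynomial is
  m_A(x) = Π_λ (x − λ)^{k_λ}
where k_λ is the size of the *largest* Jordan block for λ (equivalently, the smallest k with (A − λI)^k v = 0 for every generalised eigenvector v of λ).

  λ = 5: largest Jordan block has size 3, contributing (x − 5)^3

So m_A(x) = (x - 5)^3 = x^3 - 15*x^2 + 75*x - 125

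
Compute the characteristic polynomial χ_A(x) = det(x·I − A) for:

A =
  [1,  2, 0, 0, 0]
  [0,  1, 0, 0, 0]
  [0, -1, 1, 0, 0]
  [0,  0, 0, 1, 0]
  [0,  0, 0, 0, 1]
x^5 - 5*x^4 + 10*x^3 - 10*x^2 + 5*x - 1

Expanding det(x·I − A) (e.g. by cofactor expansion or by noting that A is similar to its Jordan form J, which has the same characteristic polynomial as A) gives
  χ_A(x) = x^5 - 5*x^4 + 10*x^3 - 10*x^2 + 5*x - 1
which factors as (x - 1)^5. The eigenvalues (with algebraic multiplicities) are λ = 1 with multiplicity 5.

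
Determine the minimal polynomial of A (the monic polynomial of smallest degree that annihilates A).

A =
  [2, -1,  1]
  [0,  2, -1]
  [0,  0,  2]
x^3 - 6*x^2 + 12*x - 8

The characteristic polynomial is χ_A(x) = (x - 2)^3, so the eigenvalues are known. The minimal polynomial is
  m_A(x) = Π_λ (x − λ)^{k_λ}
where k_λ is the size of the *largest* Jordan block for λ (equivalently, the smallest k with (A − λI)^k v = 0 for every generalised eigenvector v of λ).

  λ = 2: largest Jordan block has size 3, contributing (x − 2)^3

So m_A(x) = (x - 2)^3 = x^3 - 6*x^2 + 12*x - 8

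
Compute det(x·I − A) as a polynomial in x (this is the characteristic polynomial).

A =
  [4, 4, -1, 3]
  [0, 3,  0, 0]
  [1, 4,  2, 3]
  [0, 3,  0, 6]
x^4 - 15*x^3 + 81*x^2 - 189*x + 162

Expanding det(x·I − A) (e.g. by cofactor expansion or by noting that A is similar to its Jordan form J, which has the same characteristic polynomial as A) gives
  χ_A(x) = x^4 - 15*x^3 + 81*x^2 - 189*x + 162
which factors as (x - 6)*(x - 3)^3. The eigenvalues (with algebraic multiplicities) are λ = 3 with multiplicity 3, λ = 6 with multiplicity 1.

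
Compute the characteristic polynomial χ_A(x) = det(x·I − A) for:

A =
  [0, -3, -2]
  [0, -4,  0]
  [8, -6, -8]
x^3 + 12*x^2 + 48*x + 64

Expanding det(x·I − A) (e.g. by cofactor expansion or by noting that A is similar to its Jordan form J, which has the same characteristic polynomial as A) gives
  χ_A(x) = x^3 + 12*x^2 + 48*x + 64
which factors as (x + 4)^3. The eigenvalues (with algebraic multiplicities) are λ = -4 with multiplicity 3.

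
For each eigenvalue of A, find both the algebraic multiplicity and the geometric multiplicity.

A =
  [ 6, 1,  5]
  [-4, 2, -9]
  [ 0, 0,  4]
λ = 4: alg = 3, geom = 1

Step 1 — factor the characteristic polynomial to read off the algebraic multiplicities:
  χ_A(x) = (x - 4)^3

Step 2 — compute geometric multiplicities via the rank-nullity identity g(λ) = n − rank(A − λI):
  rank(A − (4)·I) = 2, so dim ker(A − (4)·I) = n − 2 = 1

Summary:
  λ = 4: algebraic multiplicity = 3, geometric multiplicity = 1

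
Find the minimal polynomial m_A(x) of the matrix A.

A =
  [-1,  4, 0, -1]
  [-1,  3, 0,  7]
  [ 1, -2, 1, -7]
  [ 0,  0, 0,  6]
x^3 - 8*x^2 + 13*x - 6

The characteristic polynomial is χ_A(x) = (x - 6)*(x - 1)^3, so the eigenvalues are known. The minimal polynomial is
  m_A(x) = Π_λ (x − λ)^{k_λ}
where k_λ is the size of the *largest* Jordan block for λ (equivalently, the smallest k with (A − λI)^k v = 0 for every generalised eigenvector v of λ).

  λ = 1: largest Jordan block has size 2, contributing (x − 1)^2
  λ = 6: largest Jordan block has size 1, contributing (x − 6)

So m_A(x) = (x - 6)*(x - 1)^2 = x^3 - 8*x^2 + 13*x - 6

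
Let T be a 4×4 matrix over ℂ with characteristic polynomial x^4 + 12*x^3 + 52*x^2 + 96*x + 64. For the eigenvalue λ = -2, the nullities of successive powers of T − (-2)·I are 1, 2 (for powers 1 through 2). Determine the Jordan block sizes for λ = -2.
Block sizes for λ = -2: [2]

From the dimensions of kernels of powers, the number of Jordan blocks of size at least j is d_j − d_{j−1} where d_j = dim ker(N^j) (with d_0 = 0). Computing the differences gives [1, 1].
The number of blocks of size exactly k is (#blocks of size ≥ k) − (#blocks of size ≥ k + 1), so the partition is: 1 block(s) of size 2.
In nonincreasing order the block sizes are [2].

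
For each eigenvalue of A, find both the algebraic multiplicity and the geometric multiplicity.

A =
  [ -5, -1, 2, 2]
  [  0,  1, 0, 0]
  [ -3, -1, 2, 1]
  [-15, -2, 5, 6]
λ = 1: alg = 4, geom = 2

Step 1 — factor the characteristic polynomial to read off the algebraic multiplicities:
  χ_A(x) = (x - 1)^4

Step 2 — compute geometric multiplicities via the rank-nullity identity g(λ) = n − rank(A − λI):
  rank(A − (1)·I) = 2, so dim ker(A − (1)·I) = n − 2 = 2

Summary:
  λ = 1: algebraic multiplicity = 4, geometric multiplicity = 2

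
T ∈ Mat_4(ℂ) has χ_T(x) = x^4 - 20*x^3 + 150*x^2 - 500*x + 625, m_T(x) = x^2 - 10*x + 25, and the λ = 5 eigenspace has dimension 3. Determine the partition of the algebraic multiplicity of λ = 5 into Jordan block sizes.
Block sizes for λ = 5: [2, 1, 1]

Step 1 — from the characteristic polynomial, algebraic multiplicity of λ = 5 is 4. From dim ker(T − (5)·I) = 3, there are exactly 3 Jordan blocks for λ = 5.
Step 2 — from the minimal polynomial, the factor (x − 5)^2 tells us the largest block for λ = 5 has size 2.
Step 3 — with total size 4, 3 blocks, and largest block 2, the block sizes (in nonincreasing order) are [2, 1, 1].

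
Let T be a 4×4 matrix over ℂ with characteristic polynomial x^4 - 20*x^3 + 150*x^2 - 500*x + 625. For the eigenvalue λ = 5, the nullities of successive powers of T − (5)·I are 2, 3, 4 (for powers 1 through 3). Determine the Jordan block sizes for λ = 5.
Block sizes for λ = 5: [3, 1]

From the dimensions of kernels of powers, the number of Jordan blocks of size at least j is d_j − d_{j−1} where d_j = dim ker(N^j) (with d_0 = 0). Computing the differences gives [2, 1, 1].
The number of blocks of size exactly k is (#blocks of size ≥ k) − (#blocks of size ≥ k + 1), so the partition is: 1 block(s) of size 1, 1 block(s) of size 3.
In nonincreasing order the block sizes are [3, 1].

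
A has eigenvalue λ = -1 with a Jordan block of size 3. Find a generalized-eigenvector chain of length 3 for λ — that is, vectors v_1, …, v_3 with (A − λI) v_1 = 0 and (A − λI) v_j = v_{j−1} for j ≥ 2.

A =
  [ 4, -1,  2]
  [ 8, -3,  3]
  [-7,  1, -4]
A Jordan chain for λ = -1 of length 3:
v_1 = (3, 3, -6)ᵀ
v_2 = (5, 8, -7)ᵀ
v_3 = (1, 0, 0)ᵀ

Let N = A − (-1)·I. We want v_3 with N^3 v_3 = 0 but N^2 v_3 ≠ 0; then v_{j-1} := N · v_j for j = 3, …, 2.

Pick v_3 = (1, 0, 0)ᵀ.
Then v_2 = N · v_3 = (5, 8, -7)ᵀ.
Then v_1 = N · v_2 = (3, 3, -6)ᵀ.

Sanity check: (A − (-1)·I) v_1 = (0, 0, 0)ᵀ = 0. ✓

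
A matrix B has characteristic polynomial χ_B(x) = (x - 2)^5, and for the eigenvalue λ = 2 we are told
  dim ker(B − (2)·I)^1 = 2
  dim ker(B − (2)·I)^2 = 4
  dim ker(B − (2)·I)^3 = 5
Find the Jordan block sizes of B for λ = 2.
Block sizes for λ = 2: [3, 2]

From the dimensions of kernels of powers, the number of Jordan blocks of size at least j is d_j − d_{j−1} where d_j = dim ker(N^j) (with d_0 = 0). Computing the differences gives [2, 2, 1].
The number of blocks of size exactly k is (#blocks of size ≥ k) − (#blocks of size ≥ k + 1), so the partition is: 1 block(s) of size 2, 1 block(s) of size 3.
In nonincreasing order the block sizes are [3, 2].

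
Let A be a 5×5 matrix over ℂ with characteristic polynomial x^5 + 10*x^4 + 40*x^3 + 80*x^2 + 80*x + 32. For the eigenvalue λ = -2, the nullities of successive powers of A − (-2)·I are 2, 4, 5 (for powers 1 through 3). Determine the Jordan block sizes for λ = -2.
Block sizes for λ = -2: [3, 2]

From the dimensions of kernels of powers, the number of Jordan blocks of size at least j is d_j − d_{j−1} where d_j = dim ker(N^j) (with d_0 = 0). Computing the differences gives [2, 2, 1].
The number of blocks of size exactly k is (#blocks of size ≥ k) − (#blocks of size ≥ k + 1), so the partition is: 1 block(s) of size 2, 1 block(s) of size 3.
In nonincreasing order the block sizes are [3, 2].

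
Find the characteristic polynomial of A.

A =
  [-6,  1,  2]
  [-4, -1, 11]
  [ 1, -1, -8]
x^3 + 15*x^2 + 75*x + 125

Expanding det(x·I − A) (e.g. by cofactor expansion or by noting that A is similar to its Jordan form J, which has the same characteristic polynomial as A) gives
  χ_A(x) = x^3 + 15*x^2 + 75*x + 125
which factors as (x + 5)^3. The eigenvalues (with algebraic multiplicities) are λ = -5 with multiplicity 3.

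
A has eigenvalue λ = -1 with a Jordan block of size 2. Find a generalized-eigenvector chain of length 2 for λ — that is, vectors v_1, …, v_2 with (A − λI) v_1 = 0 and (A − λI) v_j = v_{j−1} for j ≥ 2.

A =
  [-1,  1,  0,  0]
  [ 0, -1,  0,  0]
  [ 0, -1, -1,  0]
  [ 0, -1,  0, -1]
A Jordan chain for λ = -1 of length 2:
v_1 = (1, 0, -1, -1)ᵀ
v_2 = (0, 1, 0, 0)ᵀ

Let N = A − (-1)·I. We want v_2 with N^2 v_2 = 0 but N^1 v_2 ≠ 0; then v_{j-1} := N · v_j for j = 2, …, 2.

Pick v_2 = (0, 1, 0, 0)ᵀ.
Then v_1 = N · v_2 = (1, 0, -1, -1)ᵀ.

Sanity check: (A − (-1)·I) v_1 = (0, 0, 0, 0)ᵀ = 0. ✓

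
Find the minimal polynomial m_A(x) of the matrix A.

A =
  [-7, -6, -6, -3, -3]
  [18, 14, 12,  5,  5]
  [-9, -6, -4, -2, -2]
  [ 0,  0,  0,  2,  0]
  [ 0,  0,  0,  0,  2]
x^3 - 3*x^2 + 4

The characteristic polynomial is χ_A(x) = (x - 2)^4*(x + 1), so the eigenvalues are known. The minimal polynomial is
  m_A(x) = Π_λ (x − λ)^{k_λ}
where k_λ is the size of the *largest* Jordan block for λ (equivalently, the smallest k with (A − λI)^k v = 0 for every generalised eigenvector v of λ).

  λ = -1: largest Jordan block has size 1, contributing (x + 1)
  λ = 2: largest Jordan block has size 2, contributing (x − 2)^2

So m_A(x) = (x - 2)^2*(x + 1) = x^3 - 3*x^2 + 4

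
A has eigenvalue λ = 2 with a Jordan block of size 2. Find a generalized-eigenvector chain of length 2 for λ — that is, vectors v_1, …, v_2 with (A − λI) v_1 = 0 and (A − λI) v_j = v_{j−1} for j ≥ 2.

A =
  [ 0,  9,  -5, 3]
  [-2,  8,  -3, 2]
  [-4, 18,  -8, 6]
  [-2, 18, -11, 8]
A Jordan chain for λ = 2 of length 2:
v_1 = (-2, -2, -4, -2)ᵀ
v_2 = (1, 0, 0, 0)ᵀ

Let N = A − (2)·I. We want v_2 with N^2 v_2 = 0 but N^1 v_2 ≠ 0; then v_{j-1} := N · v_j for j = 2, …, 2.

Pick v_2 = (1, 0, 0, 0)ᵀ.
Then v_1 = N · v_2 = (-2, -2, -4, -2)ᵀ.

Sanity check: (A − (2)·I) v_1 = (0, 0, 0, 0)ᵀ = 0. ✓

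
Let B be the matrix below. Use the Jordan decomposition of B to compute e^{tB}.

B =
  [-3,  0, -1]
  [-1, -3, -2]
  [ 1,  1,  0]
e^{tB} =
  [-t*exp(-2*t) + exp(-2*t), -t^2*exp(-2*t)/2, -t^2*exp(-2*t)/2 - t*exp(-2*t)]
  [-t*exp(-2*t), -t^2*exp(-2*t)/2 - t*exp(-2*t) + exp(-2*t), -t^2*exp(-2*t)/2 - 2*t*exp(-2*t)]
  [t*exp(-2*t), t^2*exp(-2*t)/2 + t*exp(-2*t), t^2*exp(-2*t)/2 + 2*t*exp(-2*t) + exp(-2*t)]

Strategy: write B = P · J · P⁻¹ where J is a Jordan canonical form, so e^{tB} = P · e^{tJ} · P⁻¹, and e^{tJ} can be computed block-by-block.

B has Jordan form
J =
  [-2,  1,  0]
  [ 0, -2,  1]
  [ 0,  0, -2]
(up to reordering of blocks).

Per-block formulas:
  For a 3×3 Jordan block J_3(-2): exp(t · J_3(-2)) = e^(-2t)·(I + t·N + (t^2/2)·N^2), where N is the 3×3 nilpotent shift.

After assembling e^{tJ} and conjugating by P, we get:

e^{tB} =
  [-t*exp(-2*t) + exp(-2*t), -t^2*exp(-2*t)/2, -t^2*exp(-2*t)/2 - t*exp(-2*t)]
  [-t*exp(-2*t), -t^2*exp(-2*t)/2 - t*exp(-2*t) + exp(-2*t), -t^2*exp(-2*t)/2 - 2*t*exp(-2*t)]
  [t*exp(-2*t), t^2*exp(-2*t)/2 + t*exp(-2*t), t^2*exp(-2*t)/2 + 2*t*exp(-2*t) + exp(-2*t)]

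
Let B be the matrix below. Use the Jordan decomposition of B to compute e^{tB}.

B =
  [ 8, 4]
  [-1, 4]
e^{tB} =
  [2*t*exp(6*t) + exp(6*t), 4*t*exp(6*t)]
  [-t*exp(6*t), -2*t*exp(6*t) + exp(6*t)]

Strategy: write B = P · J · P⁻¹ where J is a Jordan canonical form, so e^{tB} = P · e^{tJ} · P⁻¹, and e^{tJ} can be computed block-by-block.

B has Jordan form
J =
  [6, 1]
  [0, 6]
(up to reordering of blocks).

Per-block formulas:
  For a 2×2 Jordan block J_2(6): exp(t · J_2(6)) = e^(6t)·(I + t·N), where N is the 2×2 nilpotent shift.

After assembling e^{tJ} and conjugating by P, we get:

e^{tB} =
  [2*t*exp(6*t) + exp(6*t), 4*t*exp(6*t)]
  [-t*exp(6*t), -2*t*exp(6*t) + exp(6*t)]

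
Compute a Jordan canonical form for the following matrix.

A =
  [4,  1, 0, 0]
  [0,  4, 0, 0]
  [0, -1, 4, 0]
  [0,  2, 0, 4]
J_2(4) ⊕ J_1(4) ⊕ J_1(4)

The characteristic polynomial is
  det(x·I − A) = x^4 - 16*x^3 + 96*x^2 - 256*x + 256 = (x - 4)^4

Eigenvalues and multiplicities (the geometric multiplicity of λ is n − rank(A − λI), which equals the number of Jordan blocks for λ):
  λ = 4: algebraic multiplicity = 4, geometric multiplicity = 3

Determining the block sizes for each eigenvalue:
  λ = 4: 3 blocks summing to 4 forces exactly one block of size 2 and the rest size 1 → block sizes [2, 1, 1]

Assembling the blocks gives a Jordan form
J =
  [4, 1, 0, 0]
  [0, 4, 0, 0]
  [0, 0, 4, 0]
  [0, 0, 0, 4]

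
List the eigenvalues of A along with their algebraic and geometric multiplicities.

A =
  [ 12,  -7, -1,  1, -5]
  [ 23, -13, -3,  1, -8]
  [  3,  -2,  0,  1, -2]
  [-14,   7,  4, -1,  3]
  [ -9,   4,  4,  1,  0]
λ = -1: alg = 4, geom = 2; λ = 2: alg = 1, geom = 1

Step 1 — factor the characteristic polynomial to read off the algebraic multiplicities:
  χ_A(x) = (x - 2)*(x + 1)^4

Step 2 — compute geometric multiplicities via the rank-nullity identity g(λ) = n − rank(A − λI):
  rank(A − (-1)·I) = 3, so dim ker(A − (-1)·I) = n − 3 = 2
  rank(A − (2)·I) = 4, so dim ker(A − (2)·I) = n − 4 = 1

Summary:
  λ = -1: algebraic multiplicity = 4, geometric multiplicity = 2
  λ = 2: algebraic multiplicity = 1, geometric multiplicity = 1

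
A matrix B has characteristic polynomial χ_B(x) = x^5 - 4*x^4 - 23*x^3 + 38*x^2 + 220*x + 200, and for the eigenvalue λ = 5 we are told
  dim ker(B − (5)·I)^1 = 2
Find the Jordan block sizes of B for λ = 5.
Block sizes for λ = 5: [1, 1]

From the dimensions of kernels of powers, the number of Jordan blocks of size at least j is d_j − d_{j−1} where d_j = dim ker(N^j) (with d_0 = 0). Computing the differences gives [2].
The number of blocks of size exactly k is (#blocks of size ≥ k) − (#blocks of size ≥ k + 1), so the partition is: 2 block(s) of size 1.
In nonincreasing order the block sizes are [1, 1].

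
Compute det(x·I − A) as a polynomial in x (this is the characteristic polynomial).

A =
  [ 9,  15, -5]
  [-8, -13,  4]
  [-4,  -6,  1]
x^3 + 3*x^2 + 3*x + 1

Expanding det(x·I − A) (e.g. by cofactor expansion or by noting that A is similar to its Jordan form J, which has the same characteristic polynomial as A) gives
  χ_A(x) = x^3 + 3*x^2 + 3*x + 1
which factors as (x + 1)^3. The eigenvalues (with algebraic multiplicities) are λ = -1 with multiplicity 3.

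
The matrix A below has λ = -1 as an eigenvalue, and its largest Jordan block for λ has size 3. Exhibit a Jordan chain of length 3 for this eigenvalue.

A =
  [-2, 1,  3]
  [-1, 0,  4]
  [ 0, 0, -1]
A Jordan chain for λ = -1 of length 3:
v_1 = (1, 1, 0)ᵀ
v_2 = (3, 4, 0)ᵀ
v_3 = (0, 0, 1)ᵀ

Let N = A − (-1)·I. We want v_3 with N^3 v_3 = 0 but N^2 v_3 ≠ 0; then v_{j-1} := N · v_j for j = 3, …, 2.

Pick v_3 = (0, 0, 1)ᵀ.
Then v_2 = N · v_3 = (3, 4, 0)ᵀ.
Then v_1 = N · v_2 = (1, 1, 0)ᵀ.

Sanity check: (A − (-1)·I) v_1 = (0, 0, 0)ᵀ = 0. ✓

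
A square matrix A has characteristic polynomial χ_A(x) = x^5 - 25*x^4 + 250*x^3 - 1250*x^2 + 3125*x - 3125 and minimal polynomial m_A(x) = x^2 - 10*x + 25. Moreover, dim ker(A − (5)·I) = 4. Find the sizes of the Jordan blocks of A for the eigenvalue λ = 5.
Block sizes for λ = 5: [2, 1, 1, 1]

Step 1 — from the characteristic polynomial, algebraic multiplicity of λ = 5 is 5. From dim ker(A − (5)·I) = 4, there are exactly 4 Jordan blocks for λ = 5.
Step 2 — from the minimal polynomial, the factor (x − 5)^2 tells us the largest block for λ = 5 has size 2.
Step 3 — with total size 5, 4 blocks, and largest block 2, the block sizes (in nonincreasing order) are [2, 1, 1, 1].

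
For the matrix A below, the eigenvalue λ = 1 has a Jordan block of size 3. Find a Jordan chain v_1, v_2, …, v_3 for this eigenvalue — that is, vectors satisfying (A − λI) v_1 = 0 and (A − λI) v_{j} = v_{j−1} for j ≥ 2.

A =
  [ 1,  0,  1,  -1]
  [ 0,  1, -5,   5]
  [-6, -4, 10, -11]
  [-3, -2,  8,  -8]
A Jordan chain for λ = 1 of length 3:
v_1 = (-3, 15, -21, -21)ᵀ
v_2 = (0, 0, -6, -3)ᵀ
v_3 = (1, 0, 0, 0)ᵀ

Let N = A − (1)·I. We want v_3 with N^3 v_3 = 0 but N^2 v_3 ≠ 0; then v_{j-1} := N · v_j for j = 3, …, 2.

Pick v_3 = (1, 0, 0, 0)ᵀ.
Then v_2 = N · v_3 = (0, 0, -6, -3)ᵀ.
Then v_1 = N · v_2 = (-3, 15, -21, -21)ᵀ.

Sanity check: (A − (1)·I) v_1 = (0, 0, 0, 0)ᵀ = 0. ✓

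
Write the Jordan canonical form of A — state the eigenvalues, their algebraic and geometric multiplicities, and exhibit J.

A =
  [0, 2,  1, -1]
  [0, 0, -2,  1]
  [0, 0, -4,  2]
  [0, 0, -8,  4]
J_2(0) ⊕ J_2(0)

The characteristic polynomial is
  det(x·I − A) = x^4

Eigenvalues and multiplicities (the geometric multiplicity of λ is n − rank(A − λI), which equals the number of Jordan blocks for λ):
  λ = 0: algebraic multiplicity = 4, geometric multiplicity = 2

Determining the block sizes for each eigenvalue:
  λ = 0: with am = 4 and gm = 2, the partition is not yet determined (e.g. several partitions of 4 into 2 parts exist). Let N = A − (0)·I. Computing rank(N^1) = 2, rank(N^2) = 0; the number of blocks of size ≥ j is rank(N^{j−1}) − rank(N^j), giving [2, 2]. So we have 2 block(s) of size 2 → block sizes [2, 2]

Assembling the blocks gives a Jordan form
J =
  [0, 1, 0, 0]
  [0, 0, 0, 0]
  [0, 0, 0, 1]
  [0, 0, 0, 0]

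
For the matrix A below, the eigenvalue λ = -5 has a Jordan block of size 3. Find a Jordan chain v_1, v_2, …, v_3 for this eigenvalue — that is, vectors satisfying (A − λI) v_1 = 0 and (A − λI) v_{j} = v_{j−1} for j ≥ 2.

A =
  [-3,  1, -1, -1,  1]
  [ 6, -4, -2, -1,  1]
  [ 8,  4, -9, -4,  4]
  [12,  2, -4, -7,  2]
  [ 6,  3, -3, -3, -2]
A Jordan chain for λ = -5 of length 3:
v_1 = (-4, -4, -16, -8, -12)ᵀ
v_2 = (2, 6, 8, 12, 6)ᵀ
v_3 = (1, 0, 0, 0, 0)ᵀ

Let N = A − (-5)·I. We want v_3 with N^3 v_3 = 0 but N^2 v_3 ≠ 0; then v_{j-1} := N · v_j for j = 3, …, 2.

Pick v_3 = (1, 0, 0, 0, 0)ᵀ.
Then v_2 = N · v_3 = (2, 6, 8, 12, 6)ᵀ.
Then v_1 = N · v_2 = (-4, -4, -16, -8, -12)ᵀ.

Sanity check: (A − (-5)·I) v_1 = (0, 0, 0, 0, 0)ᵀ = 0. ✓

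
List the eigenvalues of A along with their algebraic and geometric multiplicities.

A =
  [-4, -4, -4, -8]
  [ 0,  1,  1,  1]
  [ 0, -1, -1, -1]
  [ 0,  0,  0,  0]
λ = -4: alg = 1, geom = 1; λ = 0: alg = 3, geom = 2

Step 1 — factor the characteristic polynomial to read off the algebraic multiplicities:
  χ_A(x) = x^3*(x + 4)

Step 2 — compute geometric multiplicities via the rank-nullity identity g(λ) = n − rank(A − λI):
  rank(A − (-4)·I) = 3, so dim ker(A − (-4)·I) = n − 3 = 1
  rank(A − (0)·I) = 2, so dim ker(A − (0)·I) = n − 2 = 2

Summary:
  λ = -4: algebraic multiplicity = 1, geometric multiplicity = 1
  λ = 0: algebraic multiplicity = 3, geometric multiplicity = 2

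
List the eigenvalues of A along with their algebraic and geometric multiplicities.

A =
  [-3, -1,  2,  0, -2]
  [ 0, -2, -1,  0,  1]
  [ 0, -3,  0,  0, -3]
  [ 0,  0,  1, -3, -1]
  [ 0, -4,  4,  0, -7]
λ = -3: alg = 5, geom = 3

Step 1 — factor the characteristic polynomial to read off the algebraic multiplicities:
  χ_A(x) = (x + 3)^5

Step 2 — compute geometric multiplicities via the rank-nullity identity g(λ) = n − rank(A − λI):
  rank(A − (-3)·I) = 2, so dim ker(A − (-3)·I) = n − 2 = 3

Summary:
  λ = -3: algebraic multiplicity = 5, geometric multiplicity = 3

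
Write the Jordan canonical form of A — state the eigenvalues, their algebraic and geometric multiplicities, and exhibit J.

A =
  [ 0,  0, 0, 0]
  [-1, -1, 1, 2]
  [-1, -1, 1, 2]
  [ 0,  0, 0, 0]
J_2(0) ⊕ J_1(0) ⊕ J_1(0)

The characteristic polynomial is
  det(x·I − A) = x^4

Eigenvalues and multiplicities (the geometric multiplicity of λ is n − rank(A − λI), which equals the number of Jordan blocks for λ):
  λ = 0: algebraic multiplicity = 4, geometric multiplicity = 3

Determining the block sizes for each eigenvalue:
  λ = 0: 3 blocks summing to 4 forces exactly one block of size 2 and the rest size 1 → block sizes [2, 1, 1]

Assembling the blocks gives a Jordan form
J =
  [0, 1, 0, 0]
  [0, 0, 0, 0]
  [0, 0, 0, 0]
  [0, 0, 0, 0]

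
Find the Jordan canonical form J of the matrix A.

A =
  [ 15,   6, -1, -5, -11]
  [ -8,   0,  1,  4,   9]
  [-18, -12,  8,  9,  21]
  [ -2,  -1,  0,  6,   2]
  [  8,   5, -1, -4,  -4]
J_3(5) ⊕ J_1(5) ⊕ J_1(5)

The characteristic polynomial is
  det(x·I − A) = x^5 - 25*x^4 + 250*x^3 - 1250*x^2 + 3125*x - 3125 = (x - 5)^5

Eigenvalues and multiplicities (the geometric multiplicity of λ is n − rank(A − λI), which equals the number of Jordan blocks for λ):
  λ = 5: algebraic multiplicity = 5, geometric multiplicity = 3

Determining the block sizes for each eigenvalue:
  λ = 5: with am = 5 and gm = 3, the partition is not yet determined (e.g. several partitions of 5 into 3 parts exist). Let N = A − (5)·I. Computing rank(N^1) = 2, rank(N^2) = 1, rank(N^3) = 0; the number of blocks of size ≥ j is rank(N^{j−1}) − rank(N^j), giving [3, 1, 1]. So we have 1 block(s) of size 3, 2 block(s) of size 1 → block sizes [3, 1, 1]

Assembling the blocks gives a Jordan form
J =
  [5, 1, 0, 0, 0]
  [0, 5, 1, 0, 0]
  [0, 0, 5, 0, 0]
  [0, 0, 0, 5, 0]
  [0, 0, 0, 0, 5]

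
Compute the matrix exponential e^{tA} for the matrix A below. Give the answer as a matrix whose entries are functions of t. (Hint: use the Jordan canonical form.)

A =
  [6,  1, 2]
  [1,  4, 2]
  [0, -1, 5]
e^{tA} =
  [t^2*exp(5*t) + t*exp(5*t) + exp(5*t), -t^2*exp(5*t) + t*exp(5*t), 2*t^2*exp(5*t) + 2*t*exp(5*t)]
  [t*exp(5*t), -t*exp(5*t) + exp(5*t), 2*t*exp(5*t)]
  [-t^2*exp(5*t)/2, t^2*exp(5*t)/2 - t*exp(5*t), -t^2*exp(5*t) + exp(5*t)]

Strategy: write A = P · J · P⁻¹ where J is a Jordan canonical form, so e^{tA} = P · e^{tJ} · P⁻¹, and e^{tJ} can be computed block-by-block.

A has Jordan form
J =
  [5, 1, 0]
  [0, 5, 1]
  [0, 0, 5]
(up to reordering of blocks).

Per-block formulas:
  For a 3×3 Jordan block J_3(5): exp(t · J_3(5)) = e^(5t)·(I + t·N + (t^2/2)·N^2), where N is the 3×3 nilpotent shift.

After assembling e^{tJ} and conjugating by P, we get:

e^{tA} =
  [t^2*exp(5*t) + t*exp(5*t) + exp(5*t), -t^2*exp(5*t) + t*exp(5*t), 2*t^2*exp(5*t) + 2*t*exp(5*t)]
  [t*exp(5*t), -t*exp(5*t) + exp(5*t), 2*t*exp(5*t)]
  [-t^2*exp(5*t)/2, t^2*exp(5*t)/2 - t*exp(5*t), -t^2*exp(5*t) + exp(5*t)]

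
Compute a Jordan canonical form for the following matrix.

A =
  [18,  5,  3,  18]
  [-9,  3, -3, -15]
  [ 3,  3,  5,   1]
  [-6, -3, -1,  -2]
J_2(6) ⊕ J_2(6)

The characteristic polynomial is
  det(x·I − A) = x^4 - 24*x^3 + 216*x^2 - 864*x + 1296 = (x - 6)^4

Eigenvalues and multiplicities (the geometric multiplicity of λ is n − rank(A − λI), which equals the number of Jordan blocks for λ):
  λ = 6: algebraic multiplicity = 4, geometric multiplicity = 2

Determining the block sizes for each eigenvalue:
  λ = 6: with am = 4 and gm = 2, the partition is not yet determined (e.g. several partitions of 4 into 2 parts exist). Let N = A − (6)·I. Computing rank(N^1) = 2, rank(N^2) = 0; the number of blocks of size ≥ j is rank(N^{j−1}) − rank(N^j), giving [2, 2]. So we have 2 block(s) of size 2 → block sizes [2, 2]

Assembling the blocks gives a Jordan form
J =
  [6, 1, 0, 0]
  [0, 6, 0, 0]
  [0, 0, 6, 1]
  [0, 0, 0, 6]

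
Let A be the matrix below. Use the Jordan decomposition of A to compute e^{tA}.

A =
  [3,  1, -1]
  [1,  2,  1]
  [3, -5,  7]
e^{tA} =
  [-t^2*exp(4*t)/2 - t*exp(4*t) + exp(4*t), t^2*exp(4*t) + t*exp(4*t), -t^2*exp(4*t)/2 - t*exp(4*t)]
  [t*exp(4*t), -2*t*exp(4*t) + exp(4*t), t*exp(4*t)]
  [t^2*exp(4*t)/2 + 3*t*exp(4*t), -t^2*exp(4*t) - 5*t*exp(4*t), t^2*exp(4*t)/2 + 3*t*exp(4*t) + exp(4*t)]

Strategy: write A = P · J · P⁻¹ where J is a Jordan canonical form, so e^{tA} = P · e^{tJ} · P⁻¹, and e^{tJ} can be computed block-by-block.

A has Jordan form
J =
  [4, 1, 0]
  [0, 4, 1]
  [0, 0, 4]
(up to reordering of blocks).

Per-block formulas:
  For a 3×3 Jordan block J_3(4): exp(t · J_3(4)) = e^(4t)·(I + t·N + (t^2/2)·N^2), where N is the 3×3 nilpotent shift.

After assembling e^{tJ} and conjugating by P, we get:

e^{tA} =
  [-t^2*exp(4*t)/2 - t*exp(4*t) + exp(4*t), t^2*exp(4*t) + t*exp(4*t), -t^2*exp(4*t)/2 - t*exp(4*t)]
  [t*exp(4*t), -2*t*exp(4*t) + exp(4*t), t*exp(4*t)]
  [t^2*exp(4*t)/2 + 3*t*exp(4*t), -t^2*exp(4*t) - 5*t*exp(4*t), t^2*exp(4*t)/2 + 3*t*exp(4*t) + exp(4*t)]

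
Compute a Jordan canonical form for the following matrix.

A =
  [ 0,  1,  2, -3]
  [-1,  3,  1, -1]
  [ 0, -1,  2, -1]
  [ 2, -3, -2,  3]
J_3(2) ⊕ J_1(2)

The characteristic polynomial is
  det(x·I − A) = x^4 - 8*x^3 + 24*x^2 - 32*x + 16 = (x - 2)^4

Eigenvalues and multiplicities (the geometric multiplicity of λ is n − rank(A − λI), which equals the number of Jordan blocks for λ):
  λ = 2: algebraic multiplicity = 4, geometric multiplicity = 2

Determining the block sizes for each eigenvalue:
  λ = 2: with am = 4 and gm = 2, the partition is not yet determined (e.g. several partitions of 4 into 2 parts exist). Let N = A − (2)·I. Computing rank(N^1) = 2, rank(N^2) = 1, rank(N^3) = 0; the number of blocks of size ≥ j is rank(N^{j−1}) − rank(N^j), giving [2, 1, 1]. So we have 1 block(s) of size 3, 1 block(s) of size 1 → block sizes [3, 1]

Assembling the blocks gives a Jordan form
J =
  [2, 1, 0, 0]
  [0, 2, 1, 0]
  [0, 0, 2, 0]
  [0, 0, 0, 2]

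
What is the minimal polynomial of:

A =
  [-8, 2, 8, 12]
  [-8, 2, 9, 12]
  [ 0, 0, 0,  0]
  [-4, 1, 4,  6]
x^3

The characteristic polynomial is χ_A(x) = x^4, so the eigenvalues are known. The minimal polynomial is
  m_A(x) = Π_λ (x − λ)^{k_λ}
where k_λ is the size of the *largest* Jordan block for λ (equivalently, the smallest k with (A − λI)^k v = 0 for every generalised eigenvector v of λ).

  λ = 0: largest Jordan block has size 3, contributing (x − 0)^3

So m_A(x) = x^3 = x^3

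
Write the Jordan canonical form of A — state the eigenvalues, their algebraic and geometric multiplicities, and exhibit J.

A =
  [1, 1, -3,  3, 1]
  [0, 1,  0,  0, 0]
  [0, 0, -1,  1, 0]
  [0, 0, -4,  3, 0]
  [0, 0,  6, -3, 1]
J_2(1) ⊕ J_2(1) ⊕ J_1(1)

The characteristic polynomial is
  det(x·I − A) = x^5 - 5*x^4 + 10*x^3 - 10*x^2 + 5*x - 1 = (x - 1)^5

Eigenvalues and multiplicities (the geometric multiplicity of λ is n − rank(A − λI), which equals the number of Jordan blocks for λ):
  λ = 1: algebraic multiplicity = 5, geometric multiplicity = 3

Determining the block sizes for each eigenvalue:
  λ = 1: with am = 5 and gm = 3, the partition is not yet determined (e.g. several partitions of 5 into 3 parts exist). Let N = A − (1)·I. Computing rank(N^1) = 2, rank(N^2) = 0; the number of blocks of size ≥ j is rank(N^{j−1}) − rank(N^j), giving [3, 2]. So we have 2 block(s) of size 2, 1 block(s) of size 1 → block sizes [2, 2, 1]

Assembling the blocks gives a Jordan form
J =
  [1, 1, 0, 0, 0]
  [0, 1, 0, 0, 0]
  [0, 0, 1, 1, 0]
  [0, 0, 0, 1, 0]
  [0, 0, 0, 0, 1]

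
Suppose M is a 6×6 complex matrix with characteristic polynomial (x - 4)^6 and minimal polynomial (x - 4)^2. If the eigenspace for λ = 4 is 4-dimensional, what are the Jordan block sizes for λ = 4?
Block sizes for λ = 4: [2, 2, 1, 1]

Step 1 — from the characteristic polynomial, algebraic multiplicity of λ = 4 is 6. From dim ker(M − (4)·I) = 4, there are exactly 4 Jordan blocks for λ = 4.
Step 2 — from the minimal polynomial, the factor (x − 4)^2 tells us the largest block for λ = 4 has size 2.
Step 3 — with total size 6, 4 blocks, and largest block 2, the block sizes (in nonincreasing order) are [2, 2, 1, 1].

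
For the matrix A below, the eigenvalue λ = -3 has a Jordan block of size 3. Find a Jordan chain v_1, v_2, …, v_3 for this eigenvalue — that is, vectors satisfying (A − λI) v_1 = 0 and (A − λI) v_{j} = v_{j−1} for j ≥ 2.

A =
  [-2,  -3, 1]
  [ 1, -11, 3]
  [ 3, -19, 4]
A Jordan chain for λ = -3 of length 3:
v_1 = (1, 2, 5)ᵀ
v_2 = (1, 1, 3)ᵀ
v_3 = (1, 0, 0)ᵀ

Let N = A − (-3)·I. We want v_3 with N^3 v_3 = 0 but N^2 v_3 ≠ 0; then v_{j-1} := N · v_j for j = 3, …, 2.

Pick v_3 = (1, 0, 0)ᵀ.
Then v_2 = N · v_3 = (1, 1, 3)ᵀ.
Then v_1 = N · v_2 = (1, 2, 5)ᵀ.

Sanity check: (A − (-3)·I) v_1 = (0, 0, 0)ᵀ = 0. ✓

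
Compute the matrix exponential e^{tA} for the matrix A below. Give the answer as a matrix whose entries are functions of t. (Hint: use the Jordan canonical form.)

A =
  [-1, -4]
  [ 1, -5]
e^{tA} =
  [2*t*exp(-3*t) + exp(-3*t), -4*t*exp(-3*t)]
  [t*exp(-3*t), -2*t*exp(-3*t) + exp(-3*t)]

Strategy: write A = P · J · P⁻¹ where J is a Jordan canonical form, so e^{tA} = P · e^{tJ} · P⁻¹, and e^{tJ} can be computed block-by-block.

A has Jordan form
J =
  [-3,  1]
  [ 0, -3]
(up to reordering of blocks).

Per-block formulas:
  For a 2×2 Jordan block J_2(-3): exp(t · J_2(-3)) = e^(-3t)·(I + t·N), where N is the 2×2 nilpotent shift.

After assembling e^{tJ} and conjugating by P, we get:

e^{tA} =
  [2*t*exp(-3*t) + exp(-3*t), -4*t*exp(-3*t)]
  [t*exp(-3*t), -2*t*exp(-3*t) + exp(-3*t)]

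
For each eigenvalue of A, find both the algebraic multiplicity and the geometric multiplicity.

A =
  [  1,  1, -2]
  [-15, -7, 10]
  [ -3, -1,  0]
λ = -2: alg = 3, geom = 2

Step 1 — factor the characteristic polynomial to read off the algebraic multiplicities:
  χ_A(x) = (x + 2)^3

Step 2 — compute geometric multiplicities via the rank-nullity identity g(λ) = n − rank(A − λI):
  rank(A − (-2)·I) = 1, so dim ker(A − (-2)·I) = n − 1 = 2

Summary:
  λ = -2: algebraic multiplicity = 3, geometric multiplicity = 2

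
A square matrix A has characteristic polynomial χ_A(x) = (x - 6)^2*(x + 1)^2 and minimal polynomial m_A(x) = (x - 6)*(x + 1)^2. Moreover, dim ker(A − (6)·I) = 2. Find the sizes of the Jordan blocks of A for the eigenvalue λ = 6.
Block sizes for λ = 6: [1, 1]

Step 1 — from the characteristic polynomial, algebraic multiplicity of λ = 6 is 2. From dim ker(A − (6)·I) = 2, there are exactly 2 Jordan blocks for λ = 6.
Step 2 — from the minimal polynomial, the factor (x − 6) tells us the largest block for λ = 6 has size 1.
Step 3 — with total size 2, 2 blocks, and largest block 1, the block sizes (in nonincreasing order) are [1, 1].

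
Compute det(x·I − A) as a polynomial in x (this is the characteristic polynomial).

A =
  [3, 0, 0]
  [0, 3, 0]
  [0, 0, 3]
x^3 - 9*x^2 + 27*x - 27

Expanding det(x·I − A) (e.g. by cofactor expansion or by noting that A is similar to its Jordan form J, which has the same characteristic polynomial as A) gives
  χ_A(x) = x^3 - 9*x^2 + 27*x - 27
which factors as (x - 3)^3. The eigenvalues (with algebraic multiplicities) are λ = 3 with multiplicity 3.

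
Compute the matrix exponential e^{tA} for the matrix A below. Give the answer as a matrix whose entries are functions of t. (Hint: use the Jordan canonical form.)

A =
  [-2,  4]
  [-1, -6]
e^{tA} =
  [2*t*exp(-4*t) + exp(-4*t), 4*t*exp(-4*t)]
  [-t*exp(-4*t), -2*t*exp(-4*t) + exp(-4*t)]

Strategy: write A = P · J · P⁻¹ where J is a Jordan canonical form, so e^{tA} = P · e^{tJ} · P⁻¹, and e^{tJ} can be computed block-by-block.

A has Jordan form
J =
  [-4,  1]
  [ 0, -4]
(up to reordering of blocks).

Per-block formulas:
  For a 2×2 Jordan block J_2(-4): exp(t · J_2(-4)) = e^(-4t)·(I + t·N), where N is the 2×2 nilpotent shift.

After assembling e^{tJ} and conjugating by P, we get:

e^{tA} =
  [2*t*exp(-4*t) + exp(-4*t), 4*t*exp(-4*t)]
  [-t*exp(-4*t), -2*t*exp(-4*t) + exp(-4*t)]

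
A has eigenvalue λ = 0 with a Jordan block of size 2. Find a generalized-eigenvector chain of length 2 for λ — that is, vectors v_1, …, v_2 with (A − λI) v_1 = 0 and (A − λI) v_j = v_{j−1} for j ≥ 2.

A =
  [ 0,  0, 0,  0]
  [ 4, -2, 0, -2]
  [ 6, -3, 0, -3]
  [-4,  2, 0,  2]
A Jordan chain for λ = 0 of length 2:
v_1 = (0, 4, 6, -4)ᵀ
v_2 = (1, 0, 0, 0)ᵀ

Let N = A − (0)·I. We want v_2 with N^2 v_2 = 0 but N^1 v_2 ≠ 0; then v_{j-1} := N · v_j for j = 2, …, 2.

Pick v_2 = (1, 0, 0, 0)ᵀ.
Then v_1 = N · v_2 = (0, 4, 6, -4)ᵀ.

Sanity check: (A − (0)·I) v_1 = (0, 0, 0, 0)ᵀ = 0. ✓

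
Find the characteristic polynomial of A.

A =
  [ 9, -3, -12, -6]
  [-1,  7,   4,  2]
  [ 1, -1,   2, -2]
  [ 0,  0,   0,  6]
x^4 - 24*x^3 + 216*x^2 - 864*x + 1296

Expanding det(x·I − A) (e.g. by cofactor expansion or by noting that A is similar to its Jordan form J, which has the same characteristic polynomial as A) gives
  χ_A(x) = x^4 - 24*x^3 + 216*x^2 - 864*x + 1296
which factors as (x - 6)^4. The eigenvalues (with algebraic multiplicities) are λ = 6 with multiplicity 4.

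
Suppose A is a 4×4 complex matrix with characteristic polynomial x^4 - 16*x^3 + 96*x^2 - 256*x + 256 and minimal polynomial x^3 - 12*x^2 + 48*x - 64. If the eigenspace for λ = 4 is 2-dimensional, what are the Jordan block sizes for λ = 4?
Block sizes for λ = 4: [3, 1]

Step 1 — from the characteristic polynomial, algebraic multiplicity of λ = 4 is 4. From dim ker(A − (4)·I) = 2, there are exactly 2 Jordan blocks for λ = 4.
Step 2 — from the minimal polynomial, the factor (x − 4)^3 tells us the largest block for λ = 4 has size 3.
Step 3 — with total size 4, 2 blocks, and largest block 3, the block sizes (in nonincreasing order) are [3, 1].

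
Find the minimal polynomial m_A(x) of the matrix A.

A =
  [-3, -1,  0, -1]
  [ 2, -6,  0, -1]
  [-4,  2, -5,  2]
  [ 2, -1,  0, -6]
x^2 + 10*x + 25

The characteristic polynomial is χ_A(x) = (x + 5)^4, so the eigenvalues are known. The minimal polynomial is
  m_A(x) = Π_λ (x − λ)^{k_λ}
where k_λ is the size of the *largest* Jordan block for λ (equivalently, the smallest k with (A − λI)^k v = 0 for every generalised eigenvector v of λ).

  λ = -5: largest Jordan block has size 2, contributing (x + 5)^2

So m_A(x) = (x + 5)^2 = x^2 + 10*x + 25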